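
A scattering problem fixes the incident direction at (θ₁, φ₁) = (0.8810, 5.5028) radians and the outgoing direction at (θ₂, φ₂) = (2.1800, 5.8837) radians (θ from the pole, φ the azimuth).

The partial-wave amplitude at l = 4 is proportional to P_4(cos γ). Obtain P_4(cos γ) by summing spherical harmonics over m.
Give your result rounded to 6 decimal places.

Addition theorem: P_4(cos γ) = (4π/9) Σ_m Y*_{lm}(Ω₁) Y_{lm}(Ω₂), m = −4…4:
  m=-4: -0.156647-0.003141i × -0.005433+0.200106i = +0.001480-0.031329i  (running Σ = +0.001480-0.031329i)
  m=-3: -0.254601-0.262376i × -0.143719-0.367984i = -0.059959+0.131397i  (running Σ = -0.058479+0.100068i)
  m=-2: +0.003662-0.365207i × +0.202740+0.208319i = +0.076822-0.073279i  (running Σ = +0.018342+0.026789i)
  m=-1: -0.027254+0.026982i × +0.144804+0.061134i = -0.005596+0.002241i  (running Σ = +0.012746+0.029030i)
  m=0: -0.360633-0.000000i × -0.324818+0.000000i = +0.117140+0.000000i  (running Σ = +0.129886+0.029030i)
  m=1: +0.027254+0.026982i × -0.144804+0.061134i = -0.005596-0.002241i  (running Σ = +0.124290+0.026789i)
  m=2: +0.003662+0.365207i × +0.202740-0.208319i = +0.076822+0.073279i  (running Σ = +0.201112+0.100068i)
  m=3: +0.254601-0.262376i × +0.143719-0.367984i = -0.059959-0.131397i  (running Σ = +0.141153-0.031329i)
  m=4: -0.156647+0.003141i × -0.005433-0.200106i = +0.001480+0.031329i  (running Σ = +0.142633-0.000000i)
Σ over m = +0.142633-0.000000i; ×(4π/9) → +0.199153-0.000000i. Real part: 0.199153

0.199153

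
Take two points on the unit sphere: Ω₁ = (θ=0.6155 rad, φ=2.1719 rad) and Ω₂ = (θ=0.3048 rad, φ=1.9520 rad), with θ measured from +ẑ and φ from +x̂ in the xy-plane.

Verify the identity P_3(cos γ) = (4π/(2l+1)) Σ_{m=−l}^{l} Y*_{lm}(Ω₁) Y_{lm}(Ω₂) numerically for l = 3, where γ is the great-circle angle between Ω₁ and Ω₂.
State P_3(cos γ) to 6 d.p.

0.707653

Addition theorem: P_3(cos γ) = (4π/7) Σ_m Y*_{lm}(Ω₁) Y_{lm}(Ω₂), m = −3…3:
  m=-3: Y*=0.07814 + 0.01850j  Y=0.01026 + 0.00467j  product 0.00072 + 0.00055j
  m=-2: Y*=-0.10022 - 0.25948j  Y=-0.06349 + 0.06064j  product 0.02210 + 0.01040j
  m=-1: Y*=-0.24622 + 0.35905j  Y=-0.12808 - 0.31956j  product 0.14628 + 0.03269j
  m=+0: Y*=0.10154 + 0.00000j  Y=0.55165 + 0.00000j  product 0.05601 + 0.00000j
  m=+1: Y*=0.24622 + 0.35905j  Y=0.12808 - 0.31956j  product 0.14628 - 0.03269j
  m=+2: Y*=-0.10022 + 0.25948j  Y=-0.06349 - 0.06064j  product 0.02210 - 0.01040j
  m=+3: Y*=-0.07814 + 0.01850j  Y=-0.01026 + 0.00467j  product 0.00072 - 0.00055j
Σ over m = 0.39419 + 0.00000j; ×(4π/7) → 0.70765 + 0.00000j. Real part: 0.707653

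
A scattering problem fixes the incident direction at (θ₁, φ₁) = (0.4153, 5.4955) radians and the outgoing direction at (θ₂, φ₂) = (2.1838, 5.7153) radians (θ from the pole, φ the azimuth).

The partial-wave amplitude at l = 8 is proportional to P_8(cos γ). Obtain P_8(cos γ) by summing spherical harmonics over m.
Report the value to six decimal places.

-0.049915

Expand P_8 via completeness: Σ_{m} conj(Y_{8,m}) at Ω₁ times Y_{8,m} at Ω₂ —
  [-8]  conj(Y_{8,-8})(Ω₁) = 0.00036 - 0.00001j ; Y_{8,-8}(Ω₂) = -0.01740 - 0.10177j ; Δ = -0.00001 - 0.00004j
  [-7]  conj(Y_{8,-7})(Ω₁) = 0.00236 + 0.00228j ; Y_{8,-7}(Ω₂) = 0.19527 + 0.21507j ; Δ = -0.00003 + 0.00095j
  [-6]  conj(Y_{8,-6})(Ω₁) = 0.00026 + 0.01877j ; Y_{8,-6}(Ω₂) = -0.43119 - 0.11735j ; Δ = 0.00209 - 0.00812j
  [-5]  conj(Y_{8,-5})(Ω₁) = -0.05314 + 0.05437j ; Y_{8,-5}(Ω₂) = 0.32128 - 0.10015j ; Δ = -0.01163 + 0.02279j
  [-4]  conj(Y_{8,-4})(Ω₁) = -0.22224 + 0.00203j ; Y_{8,-4}(Ω₂) = 0.04730 - 0.05607j ; Δ = -0.01040 + 0.01256j
  [-3]  conj(Y_{8,-3})(Ω₁) = -0.32021 - 0.31585j ; Y_{8,-3}(Ω₂) = -0.04856 + 0.36335j ; Δ = 0.13031 - 0.10101j
  [-2]  conj(Y_{8,-2})(Ω₁) = -0.00248 - 0.54142j ; Y_{8,-2}(Ω₂) = -0.05078 - 0.10927j ; Δ = -0.05903 + 0.02776j
  [-1]  conj(Y_{8,-1})(Ω₁) = 0.10604 - 0.10652j ; Y_{8,-1}(Ω₂) = -0.26592 - 0.16966j ; Δ = -0.04627 + 0.01034j
  [+0]  conj(Y_{8,0})(Ω₁) = -0.45351 + 0.00000j ; Y_{8,0}(Ω₂) = 0.17110 + 0.00000j ; Δ = -0.07760 + 0.00000j
  [+1]  conj(Y_{8,1})(Ω₁) = -0.10604 - 0.10652j ; Y_{8,1}(Ω₂) = 0.26592 - 0.16966j ; Δ = -0.04627 - 0.01034j
  [+2]  conj(Y_{8,2})(Ω₁) = -0.00248 + 0.54142j ; Y_{8,2}(Ω₂) = -0.05078 + 0.10927j ; Δ = -0.05903 - 0.02776j
  [+3]  conj(Y_{8,3})(Ω₁) = 0.32021 - 0.31585j ; Y_{8,3}(Ω₂) = 0.04856 + 0.36335j ; Δ = 0.13031 + 0.10101j
  [+4]  conj(Y_{8,4})(Ω₁) = -0.22224 - 0.00203j ; Y_{8,4}(Ω₂) = 0.04730 + 0.05607j ; Δ = -0.01040 - 0.01256j
  [+5]  conj(Y_{8,5})(Ω₁) = 0.05314 + 0.05437j ; Y_{8,5}(Ω₂) = -0.32128 - 0.10015j ; Δ = -0.01163 - 0.02279j
  [+6]  conj(Y_{8,6})(Ω₁) = 0.00026 - 0.01877j ; Y_{8,6}(Ω₂) = -0.43119 + 0.11735j ; Δ = 0.00209 + 0.00812j
  [+7]  conj(Y_{8,7})(Ω₁) = -0.00236 + 0.00228j ; Y_{8,7}(Ω₂) = -0.19527 + 0.21507j ; Δ = -0.00003 - 0.00095j
  [+8]  conj(Y_{8,8})(Ω₁) = 0.00036 + 0.00001j ; Y_{8,8}(Ω₂) = -0.01740 + 0.10177j ; Δ = -0.00001 + 0.00004j
Total Σ_m = -0.06753 + 0.00000j. Multiply by 0.739198: -0.04992 + 0.00000j. P_8(cos γ) = -0.049915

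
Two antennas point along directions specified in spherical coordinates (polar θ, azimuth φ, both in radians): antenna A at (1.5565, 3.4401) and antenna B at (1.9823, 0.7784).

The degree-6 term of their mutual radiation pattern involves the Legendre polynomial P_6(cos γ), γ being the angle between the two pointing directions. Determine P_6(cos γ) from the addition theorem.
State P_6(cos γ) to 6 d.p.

-0.411136

Term-by-term m-sum for l=6 (normalisation 4π/13 = 0.966644):
  term(m=-6) = -0.13351 - 0.03584j   from Y*(Ω₁)=-0.10548 + 0.47113j, Y(Ω₂)=-0.01202 + 0.28608j
  term(m=-5) = -0.00763 - 0.00700j   from Y*(Ω₁)=-0.00187 - 0.02384j, Y(Ω₂)=0.31662 - 0.29520j
  term(m=-4) = 0.02326 + 0.06397j   from Y*(Ω₁)=-0.13092 - 0.33088j, Y(Ω₂)=-0.19123 - 0.00535j
  term(m=-3) = 0.00091 - 0.00688j   from Y*(Ω₁)=0.01745 + 0.02178j, Y(Ω₂)=-0.17217 - 0.17955j
  term(m=-2) = -0.05271 + 0.07525j   from Y*(Ω₁)=0.26831 + 0.18239j, Y(Ω₂)=-0.00396 + 0.28317j
  term(m=-1) = 0.00412 - 0.00214j   from Y*(Ω₁)=-0.02811 - 0.00865j, Y(Ω₂)=-0.11238 + 0.11081j
  term(m=+0) = -0.09419 + 0.00000j   from Y*(Ω₁)=-0.31648 + 0.00000j, Y(Ω₂)=0.29763 + 0.00000j
  term(m=+1) = 0.00412 + 0.00214j   from Y*(Ω₁)=0.02811 - 0.00865j, Y(Ω₂)=0.11238 + 0.11081j
  term(m=+2) = -0.05271 - 0.07525j   from Y*(Ω₁)=0.26831 - 0.18239j, Y(Ω₂)=-0.00396 - 0.28317j
  term(m=+3) = 0.00091 + 0.00688j   from Y*(Ω₁)=-0.01745 + 0.02178j, Y(Ω₂)=0.17217 - 0.17955j
  term(m=+4) = 0.02326 - 0.06397j   from Y*(Ω₁)=-0.13092 + 0.33088j, Y(Ω₂)=-0.19123 + 0.00535j
  term(m=+5) = -0.00763 + 0.00700j   from Y*(Ω₁)=0.00187 - 0.02384j, Y(Ω₂)=-0.31662 - 0.29520j
  term(m=+6) = -0.13351 + 0.03584j   from Y*(Ω₁)=-0.10548 - 0.47113j, Y(Ω₂)=-0.01202 - 0.28608j
Total Σ_m = -0.42532 + 0.00000j. Multiply by 0.966644: -0.41114 + 0.00000j. P_6(cos γ) = -0.411136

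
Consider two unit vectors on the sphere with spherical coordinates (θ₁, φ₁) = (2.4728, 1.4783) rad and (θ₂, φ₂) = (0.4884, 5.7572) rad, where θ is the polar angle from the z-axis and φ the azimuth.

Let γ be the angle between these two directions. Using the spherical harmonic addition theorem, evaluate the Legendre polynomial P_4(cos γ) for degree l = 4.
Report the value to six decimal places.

-0.185465

Addition theorem: P_4(cos γ) = (4π/9) Σ_m Y*_{lm}(Ω₁) Y_{lm}(Ω₂), m = −4…4:
  m=-4: 0.06098 - 0.02365j × -0.01090 + 0.01847j = -0.00023 + 0.00138j  (running Σ = -0.00023 + 0.00138j)
  m=-3: 0.06413 + 0.22513j × -0.00082 + 0.11418j = -0.02576 + 0.00714j  (running Σ = -0.02599 + 0.00852j)
  m=-2: -0.41828 + 0.07827j × 0.16284 + 0.28518j = -0.09043 - 0.10654j  (running Σ = -0.11642 - 0.09802j)
  m=-1: -0.02782 - 0.29993j × 0.41685 + 0.24200j = 0.06099 - 0.13176j  (running Σ = -0.05543 - 0.22978j)
  m=0: -0.23325 + 0.00000j × 0.09415 + 0.00000j = -0.02196 + 0.00000j  (running Σ = -0.07740 - 0.22978j)
  m=1: 0.02782 - 0.29993j × -0.41685 + 0.24200j = 0.06099 + 0.13176j  (running Σ = -0.01641 - 0.09802j)
  m=2: -0.41828 - 0.07827j × 0.16284 - 0.28518j = -0.09043 + 0.10654j  (running Σ = -0.10684 + 0.00852j)
  m=3: -0.06413 + 0.22513j × 0.00082 + 0.11418j = -0.02576 - 0.00714j  (running Σ = -0.13260 + 0.00138j)
  m=4: 0.06098 + 0.02365j × -0.01090 - 0.01847j = -0.00023 - 0.00138j  (running Σ = -0.13283 - 0.00000j)
Accumulated sum -0.13283 - 0.00000j; after 4π/(2l+1) scaling, -0.18547 - 0.00000j ⇒ P_4 = -0.185465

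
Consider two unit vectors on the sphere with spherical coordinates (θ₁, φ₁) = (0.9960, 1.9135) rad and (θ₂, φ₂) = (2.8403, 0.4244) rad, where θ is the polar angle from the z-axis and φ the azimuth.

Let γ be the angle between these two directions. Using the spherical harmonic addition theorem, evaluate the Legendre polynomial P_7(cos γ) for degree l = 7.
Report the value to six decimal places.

-0.220860

Expand P_7 via completeness: Σ_{m} conj(Y_{7,m}) at Ω₁ times Y_{7,m} at Ω₂ —
  m=-7: Y*=+0.099208+0.108071i  Y=-0.000100-0.000017i  product -0.000008-0.000013i
  m=-6: Y*=+0.165898-0.314484i  Y=+0.001010+0.000684i  product +0.000383-0.000204i
  m=-5: Y*=-0.429957-0.061784i  Y=-0.004801-0.007809i  product +0.001582+0.003654i
  m=-4: Y*=+0.033131+0.163456i  Y=+0.006086+0.047740i  product -0.007602+0.002577i
  m=-3: Y*=-0.224882+0.135623i  Y=+0.052337-0.170643i  product +0.011374+0.045473i
  m=-2: Y*=+0.232865+0.190400i  Y=-0.292260+0.331886i  product -0.131248+0.021638i
  m=-1: Y*=-0.049276+0.138114i  Y=+0.549392-0.248248i  product +0.007214+0.088111i
  m=+0: Y*=+0.320762-0.000000i  Y=-0.084241+0.000000i  product -0.027021+0.000000i
  m=+1: Y*=+0.049276+0.138114i  Y=-0.549392-0.248248i  product +0.007214-0.088111i
  m=+2: Y*=+0.232865-0.190400i  Y=-0.292260-0.331886i  product -0.131248-0.021638i
  m=+3: Y*=+0.224882+0.135623i  Y=-0.052337-0.170643i  product +0.011374-0.045473i
  m=+4: Y*=+0.033131-0.163456i  Y=+0.006086-0.047740i  product -0.007602-0.002577i
  m=+5: Y*=+0.429957-0.061784i  Y=+0.004801-0.007809i  product +0.001582-0.003654i
  m=+6: Y*=+0.165898+0.314484i  Y=+0.001010-0.000684i  product +0.000383+0.000204i
  m=+7: Y*=-0.099208+0.108071i  Y=+0.000100-0.000017i  product -0.000008+0.000013i
Total Σ_m = -0.263633+0.000000i. Multiply by 0.837758: -0.220860+0.000000i. P_7(cos γ) = -0.220860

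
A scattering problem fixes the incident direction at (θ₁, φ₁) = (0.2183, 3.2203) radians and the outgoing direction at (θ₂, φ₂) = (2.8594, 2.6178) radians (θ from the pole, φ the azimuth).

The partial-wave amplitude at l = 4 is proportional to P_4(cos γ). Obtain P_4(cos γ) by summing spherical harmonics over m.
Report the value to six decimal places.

0.138146

Addition theorem: P_4(cos γ) = (4π/9) Σ_m Y*_{lm}(Ω₁) Y_{lm}(Ω₂), m = −4…4:
  term(m=-4) = (-0.000002, 0.000002)   from Y*(Ω₁)=(0.000926, 0.000301), Y(Ω₂)=(-0.001332, 0.002303)
  term(m=-3) = (0.000076, -0.000313)   from Y*(Ω₁)=(-0.012068, -0.002904), Y(Ω₂)=(-0.000015, 0.025957)
  term(m=-2) = (0.004506, 0.011764)   from Y*(Ω₁)=(0.087889, 0.013950), Y(Ω₂)=(0.070731, 0.122619)
  term(m=-1) = (-0.132363, -0.091041)   from Y*(Ω₁)=(-0.366123, -0.028876), Y(Ω₂)=(0.378782, 0.218788)
  term(m=+0) = (0.354507, 0.000000)   from Y*(Ω₁)=(0.655964, -0.000000), Y(Ω₂)=(0.540437, 0.000000)
  term(m=+1) = (-0.132363, 0.091041)   from Y*(Ω₁)=(0.366123, -0.028876), Y(Ω₂)=(-0.378782, 0.218788)
  term(m=+2) = (0.004506, -0.011764)   from Y*(Ω₁)=(0.087889, -0.013950), Y(Ω₂)=(0.070731, -0.122619)
  term(m=+3) = (0.000076, 0.000313)   from Y*(Ω₁)=(0.012068, -0.002904), Y(Ω₂)=(0.000015, 0.025957)
  term(m=+4) = (-0.000002, -0.000002)   from Y*(Ω₁)=(0.000926, -0.000301), Y(Ω₂)=(-0.001332, -0.002303)
Total Σ_m = (0.098940, 0.000000). Multiply by 1.396263: (0.138146, 0.000000). P_4(cos γ) = 0.138146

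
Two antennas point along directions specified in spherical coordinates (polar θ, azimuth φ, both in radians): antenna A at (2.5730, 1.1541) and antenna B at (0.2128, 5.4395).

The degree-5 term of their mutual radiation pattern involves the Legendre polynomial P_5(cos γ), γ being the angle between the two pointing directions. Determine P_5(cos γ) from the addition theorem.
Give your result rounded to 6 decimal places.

0.202163

Term-by-term m-sum for l=5 (normalisation 4π/11 = 1.142397):
  term(m=-5) = (-0.000003, -0.000002)   from Y*(Ω₁)=(0.018306, -0.010304), Y(Ω₂)=(-0.000092, -0.000172)
  term(m=-4) = (0.000041, -0.000294)   from Y*(Ω₁)=(0.009964, 0.103481), Y(Ω₂)=(-0.002777, -0.000659)
  term(m=-3) = (0.006908, -0.002060)   from Y*(Ω₁)=(-0.276280, -0.091773), Y(Ω₂)=(-0.020289, 0.014197)
  term(m=-2) = (0.042394, 0.048648)   from Y*(Ω₁)=(0.314645, -0.346396), Y(Ω₂)=(-0.016038, 0.136955)
  term(m=-1) = (-0.054058, 0.118813)   from Y*(Ω₁)=(0.114980, 0.259774), Y(Ω₂)=(0.305428, 0.343282)
  term(m=+0) = (0.186399, 0.000000)   from Y*(Ω₁)=(0.289758, -0.000000), Y(Ω₂)=(0.643292, 0.000000)
  term(m=+1) = (-0.054058, -0.118813)   from Y*(Ω₁)=(-0.114980, 0.259774), Y(Ω₂)=(-0.305428, 0.343282)
  term(m=+2) = (0.042394, -0.048648)   from Y*(Ω₁)=(0.314645, 0.346396), Y(Ω₂)=(-0.016038, -0.136955)
  term(m=+3) = (0.006908, 0.002060)   from Y*(Ω₁)=(0.276280, -0.091773), Y(Ω₂)=(0.020289, 0.014197)
  term(m=+4) = (0.000041, 0.000294)   from Y*(Ω₁)=(0.009964, -0.103481), Y(Ω₂)=(-0.002777, 0.000659)
  term(m=+5) = (-0.000003, 0.000002)   from Y*(Ω₁)=(-0.018306, -0.010304), Y(Ω₂)=(0.000092, -0.000172)
Total Σ_m = (0.176964, 0.000000). Multiply by 1.142397: (0.202163, 0.000000). P_5(cos γ) = 0.202163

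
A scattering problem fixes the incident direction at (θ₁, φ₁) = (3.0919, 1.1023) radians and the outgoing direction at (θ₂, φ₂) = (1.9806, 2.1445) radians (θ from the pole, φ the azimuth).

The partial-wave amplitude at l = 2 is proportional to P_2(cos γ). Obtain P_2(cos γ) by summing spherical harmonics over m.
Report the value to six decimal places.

-0.234247

Term-by-term m-sum for l=2 (normalisation 4π/5 = 2.513274):
  [-2]  conj(Y_{2,-2})(Ω₁) = -0.000564+0.000768i ; Y_{2,-2}(Ω₂) = -0.133508+0.296262i ; Δ = -0.000152-0.000270i
  [-1]  conj(Y_{2,-1})(Ω₁) = -0.017306-0.034197i ; Y_{2,-1}(Ω₂) = +0.153228+0.237119i ; Δ = +0.005457-0.009344i
  [+0]  conj(Y_{2,0})(Ω₁) = +0.628449-0.000000i ; Y_{2,0}(Ω₂) = -0.165190+0.000000i ; Δ = -0.103814+0.000000i
  [+1]  conj(Y_{2,1})(Ω₁) = +0.017306-0.034197i ; Y_{2,1}(Ω₂) = -0.153228+0.237119i ; Δ = +0.005457+0.009344i
  [+2]  conj(Y_{2,2})(Ω₁) = -0.000564-0.000768i ; Y_{2,2}(Ω₂) = -0.133508-0.296262i ; Δ = -0.000152+0.000270i
Σ over m = -0.093204-0.000000i; ×(4π/5) → -0.234247-0.000000i. Real part: -0.234247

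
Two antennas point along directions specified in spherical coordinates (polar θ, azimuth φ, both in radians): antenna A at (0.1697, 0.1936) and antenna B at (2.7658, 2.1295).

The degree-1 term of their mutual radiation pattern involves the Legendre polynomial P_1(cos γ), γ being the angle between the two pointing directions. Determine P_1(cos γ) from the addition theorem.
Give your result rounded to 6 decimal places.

Summing Y*_{l m}(θ₁,φ₁)·Y_{l m}(θ₂,φ₂) over m ∈ [−1, 1]; prefactor 4π/(2·1+1) = 4.188790:
  [-1]  conj(Y_{1,-1})(Ω₁) = 0.05726 + 0.01123j ; Y_{1,-1}(Ω₂) = -0.06721 - 0.10752j ; Δ = -0.00264 - 0.00691j
  [+0]  conj(Y_{1,0})(Ω₁) = 0.48158 + 0.00000j ; Y_{1,0}(Ω₂) = -0.45451 + 0.00000j ; Δ = -0.21888 + 0.00000j
  [+1]  conj(Y_{1,1})(Ω₁) = -0.05726 + 0.01123j ; Y_{1,1}(Ω₂) = 0.06721 - 0.10752j ; Δ = -0.00264 + 0.00691j
Total Σ_m = -0.22417 + 0.00000j. Multiply by 4.188790: -0.93899 + 0.00000j. P_1(cos γ) = -0.938986

-0.938986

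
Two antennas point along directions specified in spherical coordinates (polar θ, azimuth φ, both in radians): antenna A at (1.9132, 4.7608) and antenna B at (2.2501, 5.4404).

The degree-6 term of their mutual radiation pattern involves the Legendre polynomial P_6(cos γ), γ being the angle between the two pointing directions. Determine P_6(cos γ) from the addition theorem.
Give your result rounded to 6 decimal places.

Addition theorem: P_6(cos γ) = (4π/13) Σ_m Y*_{lm}(Ω₁) Y_{lm}(Ω₂), m = −6…6:
  m=-6: Y*=-0.32330 - 0.09664j  Y=0.03616 - 0.10085j  product -0.02144 + 0.02911j
  m=-5: Y*=-0.09987 + 0.40450j  Y=0.14328 + 0.26322j  product -0.12078 + 0.03167j
  m=-4: Y*=0.06616 + 0.01297j  Y=-0.42537 - 0.09940j  product -0.02685 - 0.01209j
  m=-3: Y*=-0.04656 + 0.31831j  Y=0.21146 - 0.14881j  product 0.03752 + 0.07424j
  m=-2: Y*=0.17539 + 0.01703j  Y=0.02176 - 0.18872j  product 0.00703 - 0.03273j
  m=-1: Y*=-0.01285 + 0.26516j  Y=0.22778 + 0.25554j  product -0.07069 + 0.05711j
  m=+0: Y*=0.20117 + 0.00000j  Y=0.10008 + 0.00000j  product 0.02013 + 0.00000j
  m=+1: Y*=0.01285 + 0.26516j  Y=-0.22778 + 0.25554j  product -0.07069 - 0.05711j
  m=+2: Y*=0.17539 - 0.01703j  Y=0.02176 + 0.18872j  product 0.00703 + 0.03273j
  m=+3: Y*=0.04656 + 0.31831j  Y=-0.21146 - 0.14881j  product 0.03752 - 0.07424j
  m=+4: Y*=0.06616 - 0.01297j  Y=-0.42537 + 0.09940j  product -0.02685 + 0.01209j
  m=+5: Y*=0.09987 + 0.40450j  Y=-0.14328 + 0.26322j  product -0.12078 - 0.03167j
  m=+6: Y*=-0.32330 + 0.09664j  Y=0.03616 + 0.10085j  product -0.02144 - 0.02911j
Accumulated sum -0.37028 - 0.00000j; after 4π/(2l+1) scaling, -0.35793 - 0.00000j ⇒ P_6 = -0.357926

-0.357926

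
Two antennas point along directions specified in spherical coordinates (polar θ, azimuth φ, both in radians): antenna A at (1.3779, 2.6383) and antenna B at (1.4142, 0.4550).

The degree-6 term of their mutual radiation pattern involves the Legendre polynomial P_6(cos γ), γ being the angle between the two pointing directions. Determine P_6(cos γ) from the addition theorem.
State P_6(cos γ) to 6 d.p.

0.300321

Term-by-term m-sum for l=6 (normalisation 4π/13 = 0.966644):
  term(m=-6) = 0.16681 + 0.09851j   from Y*(Ω₁)=-0.42856 - 0.05247j, Y(Ω₂)=-0.41121 - 0.17951j
  term(m=-5) = -0.00566 - 0.07147j   from Y*(Ω₁)=0.23689 + 0.17096j, Y(Ω₂)=-0.15888 - 0.18703j
  term(m=-4) = -0.03779 + 0.03129j   from Y*(Ω₁)=0.08443 + 0.17823j, Y(Ω₂)=0.06135 + 0.24108j
  term(m=-3) = 0.07908 + 0.02161j   from Y*(Ω₁)=0.01866 - 0.30587j, Y(Ω₂)=-0.05467 + 0.26188j
  term(m=-2) = -0.00753 - 0.02090j   from Y*(Ω₁)=0.06427 - 0.10155j, Y(Ω₂)=0.11345 - 0.14594j
  term(m=-1) = -0.04783 + 0.06807j   from Y*(Ω₁)=-0.26767 + 0.14737j, Y(Ω₂)=0.24455 - 0.11964j
  term(m=+0) = 0.01652 + 0.00000j   from Y*(Ω₁)=-0.09886 + 0.00000j, Y(Ω₂)=-0.16713 + 0.00000j
  term(m=+1) = -0.04783 - 0.06807j   from Y*(Ω₁)=0.26767 + 0.14737j, Y(Ω₂)=-0.24455 - 0.11964j
  term(m=+2) = -0.00753 + 0.02090j   from Y*(Ω₁)=0.06427 + 0.10155j, Y(Ω₂)=0.11345 + 0.14594j
  term(m=+3) = 0.07908 - 0.02161j   from Y*(Ω₁)=-0.01866 - 0.30587j, Y(Ω₂)=0.05467 + 0.26188j
  term(m=+4) = -0.03779 - 0.03129j   from Y*(Ω₁)=0.08443 - 0.17823j, Y(Ω₂)=0.06135 - 0.24108j
  term(m=+5) = -0.00566 + 0.07147j   from Y*(Ω₁)=-0.23689 + 0.17096j, Y(Ω₂)=0.15888 - 0.18703j
  term(m=+6) = 0.16681 - 0.09851j   from Y*(Ω₁)=-0.42856 + 0.05247j, Y(Ω₂)=-0.41121 + 0.17951j
Accumulated sum 0.31068 + 0.00000j; after 4π/(2l+1) scaling, 0.30032 + 0.00000j ⇒ P_6 = 0.300321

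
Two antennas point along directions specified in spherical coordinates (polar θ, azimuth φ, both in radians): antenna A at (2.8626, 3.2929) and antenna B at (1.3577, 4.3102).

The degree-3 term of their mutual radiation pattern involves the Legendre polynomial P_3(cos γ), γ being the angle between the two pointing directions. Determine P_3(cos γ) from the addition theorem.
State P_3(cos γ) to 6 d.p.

0.092143

Addition theorem: P_3(cos γ) = (4π/7) Σ_m Y*_{lm}(Ω₁) Y_{lm}(Ω₂), m = −3…3:
  [-3]  conj(Y_{3,-3})(Ω₁) = -0.007831-0.003821i ; Y_{3,-3}(Ω₂) = +0.363993-0.138768i ; Δ = -0.003381-0.000304i
  [-2]  conj(Y_{3,-2})(Ω₁) = -0.071123-0.022205i ; Y_{3,-2}(Ω₂) = -0.143199-0.148741i ; Δ = +0.006882+0.013759i
  [-1]  conj(Y_{3,-1})(Ω₁) = -0.318569-0.048573i ; Y_{3,-1}(Ω₂) = +0.095992-0.225663i ; Δ = -0.041541+0.067227i
  [+0]  conj(Y_{3,0})(Ω₁) = -0.581460-0.000000i ; Y_{3,0}(Ω₂) = -0.219116+0.000000i ; Δ = +0.127407+0.000000i
  [+1]  conj(Y_{3,1})(Ω₁) = +0.318569-0.048573i ; Y_{3,1}(Ω₂) = -0.095992-0.225663i ; Δ = -0.041541-0.067227i
  [+2]  conj(Y_{3,2})(Ω₁) = -0.071123+0.022205i ; Y_{3,2}(Ω₂) = -0.143199+0.148741i ; Δ = +0.006882-0.013759i
  [+3]  conj(Y_{3,3})(Ω₁) = +0.007831-0.003821i ; Y_{3,3}(Ω₂) = -0.363993-0.138768i ; Δ = -0.003381+0.000304i
Accumulated sum +0.051328-0.000000i; after 4π/(2l+1) scaling, +0.092143-0.000000i ⇒ P_3 = 0.092143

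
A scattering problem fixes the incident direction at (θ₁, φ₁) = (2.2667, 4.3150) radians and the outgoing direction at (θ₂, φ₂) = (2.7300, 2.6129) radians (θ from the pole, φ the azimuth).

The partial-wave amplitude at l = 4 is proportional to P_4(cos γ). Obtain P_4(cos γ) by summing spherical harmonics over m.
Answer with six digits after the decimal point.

Expand P_4 via completeness: Σ_{m} conj(Y_{4,m}) at Ω₁ times Y_{4,m} at Ω₂ —
  m=-4: Y*=-0.002880-0.153506i  Y=-0.005867+0.009700i  product +0.001506+0.000873i
  m=-3: Y*=-0.337047-0.134085i  Y=-0.001122+0.073447i  product +0.010226-0.024604i
  m=-2: Y*=-0.259038+0.263944i  Y=+0.128321+0.227582i  product -0.093309-0.025083i
  m=-1: Y*=-0.011091-0.026425i  Y=+0.431302+0.251950i  product +0.001874-0.014192i
  m=+0: Y*=-0.361548-0.000000i  Y=+0.263871+0.000000i  product -0.095402-0.000000i
  m=+1: Y*=+0.011091-0.026425i  Y=-0.431302+0.251950i  product +0.001874+0.014192i
  m=+2: Y*=-0.259038-0.263944i  Y=+0.128321-0.227582i  product -0.093309+0.025083i
  m=+3: Y*=+0.337047-0.134085i  Y=+0.001122+0.073447i  product +0.010226+0.024604i
  m=+4: Y*=-0.002880+0.153506i  Y=-0.005867-0.009700i  product +0.001506-0.000873i
Total Σ_m = -0.254807-0.000000i. Multiply by 1.396263: -0.355777-0.000000i. P_4(cos γ) = -0.355777

-0.355777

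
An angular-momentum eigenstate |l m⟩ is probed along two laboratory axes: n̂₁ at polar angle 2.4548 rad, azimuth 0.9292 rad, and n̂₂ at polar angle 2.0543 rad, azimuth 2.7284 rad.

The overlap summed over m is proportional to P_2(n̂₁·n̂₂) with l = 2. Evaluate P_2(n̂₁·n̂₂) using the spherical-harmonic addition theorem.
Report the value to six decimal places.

-0.419001

Expand P_2 via completeness: Σ_{m} conj(Y_{2,m}) at Ω₁ times Y_{2,m} at Ω₂ —
  m=-2: (-0.044050, 0.148916) × (0.205154, 0.222701) = (-0.042201, 0.020741)  (running Σ = (-0.042201, 0.020741))
  m=-1: (-0.226695, -0.303462) × (0.291217, 0.127679) = (-0.027272, -0.117318)  (running Σ = (-0.069473, -0.096577))
  m=0: (0.250390, -0.000000) × (-0.110907, 0.000000) = (-0.027770, 0.000000)  (running Σ = (-0.097243, -0.096577))
  m=1: (0.226695, -0.303462) × (-0.291217, 0.127679) = (-0.027272, 0.117318)  (running Σ = (-0.124514, 0.020741))
  m=2: (-0.044050, -0.148916) × (0.205154, -0.222701) = (-0.042201, -0.020741)  (running Σ = (-0.166715, 0.000000))
Accumulated sum (-0.166715, 0.000000); after 4π/(2l+1) scaling, (-0.419001, 0.000000) ⇒ P_2 = -0.419001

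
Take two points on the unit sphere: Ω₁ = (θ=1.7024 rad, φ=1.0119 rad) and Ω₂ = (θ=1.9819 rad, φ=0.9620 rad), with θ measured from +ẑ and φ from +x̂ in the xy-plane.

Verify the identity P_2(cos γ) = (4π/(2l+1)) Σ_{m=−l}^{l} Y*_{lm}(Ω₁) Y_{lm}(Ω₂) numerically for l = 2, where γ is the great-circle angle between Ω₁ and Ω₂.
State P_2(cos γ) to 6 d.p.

0.882580

Addition theorem: P_2(cos γ) = (4π/5) Σ_m Y*_{lm}(Ω₁) Y_{lm}(Ω₂), m = −2…2:
  m=-2: Y*=(-0.166149, 0.341333)  Y=(-0.112277, -0.304550)  product (0.122608, 0.012277)
  m=-1: Y*=(-0.053290, -0.085208)  Y=(-0.161844, 0.232158)  product (0.028407, 0.001419)
  m=+0: Y*=(-0.299099, -0.000000)  Y=(-0.164290, 0.000000)  product (0.049139, 0.000000)
  m=+1: Y*=(0.053290, -0.085208)  Y=(0.161844, 0.232158)  product (0.028407, -0.001419)
  m=+2: Y*=(-0.166149, -0.341333)  Y=(-0.112277, 0.304550)  product (0.122608, -0.012277)
Σ over m = (0.351167, 0.000000); ×(4π/5) → (0.882580, 0.000000). Real part: 0.882580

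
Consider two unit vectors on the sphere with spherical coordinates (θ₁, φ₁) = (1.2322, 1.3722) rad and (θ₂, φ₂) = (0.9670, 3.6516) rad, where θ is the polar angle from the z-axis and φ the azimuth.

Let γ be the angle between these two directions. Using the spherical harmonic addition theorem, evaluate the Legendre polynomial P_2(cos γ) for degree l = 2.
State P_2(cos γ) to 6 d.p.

-0.349553

Term-by-term m-sum for l=2 (normalisation 4π/5 = 2.513274):
  term(m=-2) = (-0.013762, 0.088894)   from Y*(Ω₁)=(-0.316902, 0.132937), Y(Ω₂)=(0.136989, -0.223044)
  term(m=-1) = (-0.056875, -0.066357)   from Y*(Ω₁)=(0.047753, 0.237285), Y(Ω₂)=(-0.315125, 0.176271)
  term(m=+0) = (0.002190, 0.000000)   from Y*(Ω₁)=(-0.210998, -0.000000), Y(Ω₂)=(-0.010378, 0.000000)
  term(m=+1) = (-0.056875, 0.066357)   from Y*(Ω₁)=(-0.047753, 0.237285), Y(Ω₂)=(0.315125, 0.176271)
  term(m=+2) = (-0.013762, -0.088894)   from Y*(Ω₁)=(-0.316902, -0.132937), Y(Ω₂)=(0.136989, 0.223044)
Total Σ_m = (-0.139083, 0.000000). Multiply by 2.513274: (-0.349553, 0.000000). P_2(cos γ) = -0.349553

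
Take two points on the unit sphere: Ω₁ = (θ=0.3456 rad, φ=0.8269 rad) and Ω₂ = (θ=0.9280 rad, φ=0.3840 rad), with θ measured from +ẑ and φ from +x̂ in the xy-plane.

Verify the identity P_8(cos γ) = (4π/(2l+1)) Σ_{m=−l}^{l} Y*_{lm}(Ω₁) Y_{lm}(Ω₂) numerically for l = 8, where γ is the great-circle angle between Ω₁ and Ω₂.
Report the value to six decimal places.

-0.062497

Summing Y*_{l m}(θ₁,φ₁)·Y_{l m}(θ₂,φ₂) over m ∈ [−8, 8]; prefactor 4π/(2·8+1) = 0.739198:
  term(m=-8) = (-0.000007, -0.000003)   from Y*(Ω₁)=(0.000085, 0.000029), Y(Ω₂)=(-0.086631, -0.006039)
  term(m=-7) = (-0.000258, 0.000011)   from Y*(Ω₁)=(0.000874, -0.000472), Y(Ω₂)=(-0.233834, -0.113993)
  term(m=-6) = (-0.002686, 0.001413)   from Y*(Ω₁)=(0.001721, -0.006770), Y(Ω₂)=(-0.290821, -0.322882)
  term(m=-5) = (-0.008059, 0.010740)   from Y*(Ω₁)=(-0.019165, -0.029387), Y(Ω₂)=(-0.130948, -0.359622)
  term(m=-4) = (-0.000178, 0.000876)   from Y*(Ω₁)=(-0.127077, -0.021292), Y(Ω₂)=(0.000241, -0.006933)
  term(m=-3) = (-0.028347, -0.114793)   from Y*(Ω₁)=(-0.265994, 0.206820), Y(Ω₂)=(-0.142709, 0.320601)
  term(m=-2) = (-0.072164, -0.088333)   from Y*(Ω₁)=(-0.047116, 0.566333), Y(Ω₂)=(-0.144373, 0.139435)
  term(m=-1) = (0.103843, 0.049256)   from Y*(Ω₁)=(0.289439, 0.314519), Y(Ω₂)=(0.249308, -0.100735)
  term(m=+0) = (-0.068833, -0.000000)   from Y*(Ω₁)=(-0.280529, -0.000000), Y(Ω₂)=(0.245369, 0.000000)
  term(m=+1) = (0.103843, -0.049256)   from Y*(Ω₁)=(-0.289439, 0.314519), Y(Ω₂)=(-0.249308, -0.100735)
  term(m=+2) = (-0.072164, 0.088333)   from Y*(Ω₁)=(-0.047116, -0.566333), Y(Ω₂)=(-0.144373, -0.139435)
  term(m=+3) = (-0.028347, 0.114793)   from Y*(Ω₁)=(0.265994, 0.206820), Y(Ω₂)=(0.142709, 0.320601)
  term(m=+4) = (-0.000178, -0.000876)   from Y*(Ω₁)=(-0.127077, 0.021292), Y(Ω₂)=(0.000241, 0.006933)
  term(m=+5) = (-0.008059, -0.010740)   from Y*(Ω₁)=(0.019165, -0.029387), Y(Ω₂)=(0.130948, -0.359622)
  term(m=+6) = (-0.002686, -0.001413)   from Y*(Ω₁)=(0.001721, 0.006770), Y(Ω₂)=(-0.290821, 0.322882)
  term(m=+7) = (-0.000258, -0.000011)   from Y*(Ω₁)=(-0.000874, -0.000472), Y(Ω₂)=(0.233834, -0.113993)
  term(m=+8) = (-0.000007, 0.000003)   from Y*(Ω₁)=(0.000085, -0.000029), Y(Ω₂)=(-0.086631, 0.006039)
Total Σ_m = (-0.084547, 0.000000). Multiply by 0.739198: (-0.062497, 0.000000). P_8(cos γ) = -0.062497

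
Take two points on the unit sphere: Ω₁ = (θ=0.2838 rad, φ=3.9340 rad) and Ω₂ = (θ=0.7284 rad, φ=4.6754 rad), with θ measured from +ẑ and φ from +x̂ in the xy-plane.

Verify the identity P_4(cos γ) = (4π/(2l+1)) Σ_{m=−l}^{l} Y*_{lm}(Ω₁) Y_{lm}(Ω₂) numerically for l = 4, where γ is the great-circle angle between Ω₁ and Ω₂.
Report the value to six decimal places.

-0.033498

Expand P_4 via completeness: Σ_{m} conj(Y_{4,m}) at Ω₁ times Y_{4,m} at Ω₂ —
  term(m=-4) = -0.000233-0.000041i   from Y*(Ω₁)=-0.002719-0.000076i, Y(Ω₂)=+0.085946+0.012810i
  term(m=-3) = -0.004418-0.005771i   from Y*(Ω₁)=+0.019041-0.018257i, Y(Ω₂)=+0.030511-0.273829i
  term(m=-2) = +0.005398-0.061184i   from Y*(Ω₁)=-0.002004+0.142958i, Y(Ω₂)=-0.428430-0.031752i
  term(m=-1) = +0.068319-0.062557i   from Y*(Ω₁)=-0.308152-0.312503i, Y(Ω₂)=-0.007805+0.210922i
  term(m=+0) = -0.162123+0.000000i   from Y*(Ω₁)=+0.537287-0.000000i, Y(Ω₂)=-0.301744+0.000000i
  term(m=+1) = +0.068319+0.062557i   from Y*(Ω₁)=+0.308152-0.312503i, Y(Ω₂)=+0.007805+0.210922i
  term(m=+2) = +0.005398+0.061184i   from Y*(Ω₁)=-0.002004-0.142958i, Y(Ω₂)=-0.428430+0.031752i
  term(m=+3) = -0.004418+0.005771i   from Y*(Ω₁)=-0.019041-0.018257i, Y(Ω₂)=-0.030511-0.273829i
  term(m=+4) = -0.000233+0.000041i   from Y*(Ω₁)=-0.002719+0.000076i, Y(Ω₂)=+0.085946-0.012810i
Total Σ_m = -0.023991-0.000000i. Multiply by 1.396263: -0.033498-0.000000i. P_4(cos γ) = -0.033498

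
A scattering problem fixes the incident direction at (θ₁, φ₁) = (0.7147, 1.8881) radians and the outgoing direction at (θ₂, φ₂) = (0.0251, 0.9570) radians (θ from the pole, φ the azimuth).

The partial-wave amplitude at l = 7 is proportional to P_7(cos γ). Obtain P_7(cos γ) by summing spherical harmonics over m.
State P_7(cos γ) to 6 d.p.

-0.095702

Expand P_7 via completeness: Σ_{m} conj(Y_{7,m}) at Ω₁ times Y_{7,m} at Ω₂ —
  [-7]  conj(Y_{7,-7})(Ω₁) = +0.020671+0.015725i ; Y_{7,-7}(Ω₂) = +0.000000-0.000000i ; Δ = +0.000000+0.000000i
  [-6]  conj(Y_{7,-6})(Ω₁) = +0.036610-0.105838i ; Y_{7,-6}(Ω₂) = +0.000000+0.000000i ; Δ = +0.000000-0.000000i
  [-5]  conj(Y_{7,-5})(Ω₁) = -0.284640-0.004475i ; Y_{7,-5}(Ω₂) = +0.000000+0.000000i ; Δ = -0.000000-0.000000i
  [-4]  conj(Y_{7,-4})(Ω₁) = +0.134140+0.431222i ; Y_{7,-4}(Ω₂) = -0.000002+0.000002i ; Δ = -0.000001-0.000001i
  [-3]  conj(Y_{7,-3})(Ω₁) = +0.301518-0.214750i ; Y_{7,-3}(Ω₂) = -0.000135-0.000037i ; Δ = -0.000049+0.000018i
  [-2]  conj(Y_{7,-2})(Ω₁) = +0.049654+0.036555i ; Y_{7,-2}(Ω₂) = -0.001588-0.004443i ; Δ = +0.000084-0.000279i
  [-1]  conj(Y_{7,-1})(Ω₁) = +0.123205-0.375169i ; Y_{7,-1}(Ω₂) = +0.058842-0.083513i ; Δ = -0.024082-0.032365i
  [+0]  conj(Y_{7,0})(Ω₁) = -0.061075-0.000000i ; Y_{7,0}(Ω₂) = +1.082933+0.000000i ; Δ = -0.066140-0.000000i
  [+1]  conj(Y_{7,1})(Ω₁) = -0.123205-0.375169i ; Y_{7,1}(Ω₂) = -0.058842-0.083513i ; Δ = -0.024082+0.032365i
  [+2]  conj(Y_{7,2})(Ω₁) = +0.049654-0.036555i ; Y_{7,2}(Ω₂) = -0.001588+0.004443i ; Δ = +0.000084+0.000279i
  [+3]  conj(Y_{7,3})(Ω₁) = -0.301518-0.214750i ; Y_{7,3}(Ω₂) = +0.000135-0.000037i ; Δ = -0.000049-0.000018i
  [+4]  conj(Y_{7,4})(Ω₁) = +0.134140-0.431222i ; Y_{7,4}(Ω₂) = -0.000002-0.000002i ; Δ = -0.000001+0.000001i
  [+5]  conj(Y_{7,5})(Ω₁) = +0.284640-0.004475i ; Y_{7,5}(Ω₂) = -0.000000+0.000000i ; Δ = -0.000000+0.000000i
  [+6]  conj(Y_{7,6})(Ω₁) = +0.036610+0.105838i ; Y_{7,6}(Ω₂) = +0.000000-0.000000i ; Δ = +0.000000+0.000000i
  [+7]  conj(Y_{7,7})(Ω₁) = -0.020671+0.015725i ; Y_{7,7}(Ω₂) = -0.000000-0.000000i ; Δ = +0.000000-0.000000i
Accumulated sum -0.114236-0.000000i; after 4π/(2l+1) scaling, -0.095702-0.000000i ⇒ P_7 = -0.095702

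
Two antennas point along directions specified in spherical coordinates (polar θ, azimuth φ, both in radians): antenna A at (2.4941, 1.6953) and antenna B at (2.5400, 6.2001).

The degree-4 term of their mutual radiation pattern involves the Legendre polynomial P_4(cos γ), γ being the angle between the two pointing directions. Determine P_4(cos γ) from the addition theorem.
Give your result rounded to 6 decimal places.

-0.397881

Addition theorem: P_4(cos γ) = (4π/9) Σ_m Y*_{lm}(Ω₁) Y_{lm}(Ω₂), m = −4…4:
  m=-4: Y*=+0.051465+0.027983i  Y=+0.042918+0.014813i  product +0.001794+0.001963i
  m=-3: Y*=-0.079945+0.203989i  Y=-0.181285-0.046146i  product +0.023906-0.033291i
  m=-2: Y*=-0.407326-0.103577i  Y=+0.397108+0.066602i  product -0.154854-0.068260i
  m=-1: Y*=+0.041072-0.328181i  Y=-0.386690-0.032202i  product -0.026450+0.125582i
  m=+0: Y*=-0.203136-0.000000i  Y=-0.129205+0.000000i  product +0.026246+0.000000i
  m=+1: Y*=-0.041072-0.328181i  Y=+0.386690-0.032202i  product -0.026450-0.125582i
  m=+2: Y*=-0.407326+0.103577i  Y=+0.397108-0.066602i  product -0.154854+0.068260i
  m=+3: Y*=+0.079945+0.203989i  Y=+0.181285-0.046146i  product +0.023906+0.033291i
  m=+4: Y*=+0.051465-0.027983i  Y=+0.042918-0.014813i  product +0.001794-0.001963i
Accumulated sum -0.284961-0.000000i; after 4π/(2l+1) scaling, -0.397881-0.000000i ⇒ P_4 = -0.397881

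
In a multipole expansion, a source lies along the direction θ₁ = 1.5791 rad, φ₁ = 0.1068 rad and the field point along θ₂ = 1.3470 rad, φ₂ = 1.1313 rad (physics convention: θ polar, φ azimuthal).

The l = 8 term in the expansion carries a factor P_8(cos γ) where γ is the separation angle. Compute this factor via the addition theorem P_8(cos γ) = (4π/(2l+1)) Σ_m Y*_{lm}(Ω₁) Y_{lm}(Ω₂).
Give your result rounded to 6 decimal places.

-0.060463

Term-by-term m-sum for l=8 (normalisation 4π/17 = 0.739198):
  term(m=-8) = (-0.072782, -0.204439)   from Y*(Ω₁)=(0.338374, 0.388618), Y(Ω₂)=(-0.391970, -0.154008)
  term(m=-7) = (-0.004139, 0.005093)   from Y*(Ω₁)=(-0.012551, -0.011636), Y(Ω₂)=(-0.024950, -0.382608)
  term(m=-6) = (0.031470, 0.004312)   from Y*(Ω₁)=(-0.301367, -0.224756), Y(Ω₂)=(-0.073961, 0.040849)
  term(m=-5) = (-0.002903, -0.006678)   from Y*(Ω₁)=(0.017427, 0.010305), Y(Ω₂)=(-0.291315, -0.210927)
  term(m=-4) = (0.007316, -0.010370)   from Y*(Ω₁)=(0.307295, 0.139892), Y(Ω₂)=(0.006995, -0.036931)
  term(m=-3) = (0.007072, 0.000482)   from Y*(Ω₁)=(-0.020637, -0.006848), Y(Ω₂)=(-0.315667, 0.081379)
  term(m=-2) = (0.013422, 0.025895)   from Y*(Ω₁)=(-0.314479, -0.068213), Y(Ω₂)=(-0.057820, -0.069799)
  term(m=-1) = (-0.003567, 0.005867)   from Y*(Ω₁)=(0.022263, 0.002387), Y(Ω₂)=(-0.130485, 0.277530)
  term(m=+0) = (-0.033572, 0.000000)   from Y*(Ω₁)=(0.317248, -0.000000), Y(Ω₂)=(-0.105822, 0.000000)
  term(m=+1) = (-0.003567, -0.005867)   from Y*(Ω₁)=(-0.022263, 0.002387), Y(Ω₂)=(0.130485, 0.277530)
  term(m=+2) = (0.013422, -0.025895)   from Y*(Ω₁)=(-0.314479, 0.068213), Y(Ω₂)=(-0.057820, 0.069799)
  term(m=+3) = (0.007072, -0.000482)   from Y*(Ω₁)=(0.020637, -0.006848), Y(Ω₂)=(0.315667, 0.081379)
  term(m=+4) = (0.007316, 0.010370)   from Y*(Ω₁)=(0.307295, -0.139892), Y(Ω₂)=(0.006995, 0.036931)
  term(m=+5) = (-0.002903, 0.006678)   from Y*(Ω₁)=(-0.017427, 0.010305), Y(Ω₂)=(0.291315, -0.210927)
  term(m=+6) = (0.031470, -0.004312)   from Y*(Ω₁)=(-0.301367, 0.224756), Y(Ω₂)=(-0.073961, -0.040849)
  term(m=+7) = (-0.004139, -0.005093)   from Y*(Ω₁)=(0.012551, -0.011636), Y(Ω₂)=(0.024950, -0.382608)
  term(m=+8) = (-0.072782, 0.204439)   from Y*(Ω₁)=(0.338374, -0.388618), Y(Ω₂)=(-0.391970, 0.154008)
Σ over m = (-0.081796, 0.000000); ×(4π/17) → (-0.060463, 0.000000). Real part: -0.060463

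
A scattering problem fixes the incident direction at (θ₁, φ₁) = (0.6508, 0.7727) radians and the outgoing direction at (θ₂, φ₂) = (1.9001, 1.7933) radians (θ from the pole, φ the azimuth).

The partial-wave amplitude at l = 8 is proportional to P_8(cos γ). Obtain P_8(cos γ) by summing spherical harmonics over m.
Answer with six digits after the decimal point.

0.255872

Summing Y*_{l m}(θ₁,φ₁)·Y_{l m}(θ₂,φ₂) over m ∈ [−8, 8]; prefactor 4π/(2·8+1) = 0.739198:
  [-8]  conj(Y_{8,-8})(Ω₁) = 0.00930 - 0.00095j ; Y_{8,-8}(Ω₂) = -0.06882 - 0.32412j ; Δ = -0.00095 - 0.00295j
  [-7]  conj(Y_{8,-7})(Ω₁) = 0.03152 - 0.03769j ; Y_{8,-7}(Ω₂) = -0.45291 - 0.00601j ; Δ = -0.01450 + 0.01688j
  [-6]  conj(Y_{8,-6})(Ω₁) = -0.01203 - 0.15763j ; Y_{8,-6}(Ω₂) = -0.03590 + 0.14942j ; Δ = 0.02399 + 0.00386j
  [-5]  conj(Y_{8,-5})(Ω₁) = -0.25735 - 0.22659j ; Y_{8,-5}(Ω₂) = -0.25610 - 0.12633j ; Δ = 0.03728 + 0.09054j
  [-4]  conj(Y_{8,-4})(Ω₁) = -0.48176 + 0.02449j ; Y_{8,-4}(Ω₂) = -0.17211 + 0.21249j ; Δ = 0.07771 - 0.10658j
  [-3]  conj(Y_{8,-3})(Ω₁) = -0.22772 + 0.24577j ; Y_{8,-3}(Ω₂) = -0.10482 - 0.13299j ; Δ = 0.05655 + 0.00452j
  [-2]  conj(Y_{8,-2})(Ω₁) = -0.00343 - 0.13492j ; Y_{8,-2}(Ω₂) = -0.27390 + 0.13063j ; Δ = 0.01856 + 0.03651j
  [-1]  conj(Y_{8,-1})(Ω₁) = -0.29363 - 0.28626j ; Y_{8,-1}(Ω₂) = -0.02534 - 0.11201j ; Δ = -0.02462 + 0.04014j
  [+0]  conj(Y_{8,0})(Ω₁) = 0.00614 + 0.00000j ; Y_{8,0}(Ω₂) = -0.30846 + 0.00000j ; Δ = -0.00190 + 0.00000j
  [+1]  conj(Y_{8,1})(Ω₁) = 0.29363 - 0.28626j ; Y_{8,1}(Ω₂) = 0.02534 - 0.11201j ; Δ = -0.02462 - 0.04014j
  [+2]  conj(Y_{8,2})(Ω₁) = -0.00343 + 0.13492j ; Y_{8,2}(Ω₂) = -0.27390 - 0.13063j ; Δ = 0.01856 - 0.03651j
  [+3]  conj(Y_{8,3})(Ω₁) = 0.22772 + 0.24577j ; Y_{8,3}(Ω₂) = 0.10482 - 0.13299j ; Δ = 0.05655 - 0.00452j
  [+4]  conj(Y_{8,4})(Ω₁) = -0.48176 - 0.02449j ; Y_{8,4}(Ω₂) = -0.17211 - 0.21249j ; Δ = 0.07771 + 0.10658j
  [+5]  conj(Y_{8,5})(Ω₁) = 0.25735 - 0.22659j ; Y_{8,5}(Ω₂) = 0.25610 - 0.12633j ; Δ = 0.03728 - 0.09054j
  [+6]  conj(Y_{8,6})(Ω₁) = -0.01203 + 0.15763j ; Y_{8,6}(Ω₂) = -0.03590 - 0.14942j ; Δ = 0.02399 - 0.00386j
  [+7]  conj(Y_{8,7})(Ω₁) = -0.03152 - 0.03769j ; Y_{8,7}(Ω₂) = 0.45291 - 0.00601j ; Δ = -0.01450 - 0.01688j
  [+8]  conj(Y_{8,8})(Ω₁) = 0.00930 + 0.00095j ; Y_{8,8}(Ω₂) = -0.06882 + 0.32412j ; Δ = -0.00095 + 0.00295j
Accumulated sum 0.34615 - 0.00000j; after 4π/(2l+1) scaling, 0.25587 - 0.00000j ⇒ P_8 = 0.255872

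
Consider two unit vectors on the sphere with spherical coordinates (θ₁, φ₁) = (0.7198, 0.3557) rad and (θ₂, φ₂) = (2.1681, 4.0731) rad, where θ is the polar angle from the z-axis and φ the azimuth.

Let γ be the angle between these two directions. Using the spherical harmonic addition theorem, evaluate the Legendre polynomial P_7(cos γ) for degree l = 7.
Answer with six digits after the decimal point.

Expand P_7 via completeness: Σ_{m} conj(Y_{7,m}) at Ω₁ times Y_{7,m} at Ω₂ —
  m=-7: (-0.021512, 0.016411) × (-0.128428, 0.031070) = (0.002253, -0.002776)  (running Σ = (0.002253, -0.002776))
  m=-6: (-0.061672, 0.097628) × (-0.258466, -0.215127) = (0.036942, -0.011966)  (running Σ = (0.039195, -0.014742))
  m=-5: (-0.059827, 0.283884) × (0.024196, -0.440677) = (0.123654, 0.033233)  (running Σ = (0.162849, 0.018491))
  m=-4: (0.066856, 0.448437) × (0.178930, -0.118368) = (0.065043, 0.072325)  (running Σ = (0.227892, 0.090816))
  m=-3: (0.174380, 0.316414) × (-0.209904, -0.075925) = (-0.012579, -0.079656)  (running Σ = (0.215312, 0.011160))
  m=-2: (-0.057302, -0.049393) × (-0.095090, -0.316091) = (-0.010164, 0.022809)  (running Σ = (0.205149, 0.033969))
  m=-1: (-0.369914, -0.137424) × (-0.055232, 0.074293) = (0.030641, -0.019892)  (running Σ = (0.235790, 0.014078))
  m=0: (-0.046008, -0.000000) × (-0.340966, 0.000000) = (0.015687, 0.000000)  (running Σ = (0.251477, 0.014078))
  m=1: (0.369914, -0.137424) × (0.055232, 0.074293) = (0.030641, 0.019892)  (running Σ = (0.282118, 0.033969))
  m=2: (-0.057302, 0.049393) × (-0.095090, 0.316091) = (-0.010164, -0.022809)  (running Σ = (0.271954, 0.011160))
  m=3: (-0.174380, 0.316414) × (0.209904, -0.075925) = (-0.012579, 0.079656)  (running Σ = (0.259375, 0.090816))
  m=4: (0.066856, -0.448437) × (0.178930, 0.118368) = (0.065043, -0.072325)  (running Σ = (0.324418, 0.018491))
  m=5: (0.059827, 0.283884) × (-0.024196, -0.440677) = (0.123654, -0.033233)  (running Σ = (0.448071, -0.014742))
  m=6: (-0.061672, -0.097628) × (-0.258466, 0.215127) = (0.036942, 0.011966)  (running Σ = (0.485013, -0.002776))
  m=7: (0.021512, 0.016411) × (0.128428, 0.031070) = (0.002253, 0.002776)  (running Σ = (0.487266, 0.000000))
Accumulated sum (0.487266, 0.000000); after 4π/(2l+1) scaling, (0.408211, 0.000000) ⇒ P_7 = 0.408211

0.408211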